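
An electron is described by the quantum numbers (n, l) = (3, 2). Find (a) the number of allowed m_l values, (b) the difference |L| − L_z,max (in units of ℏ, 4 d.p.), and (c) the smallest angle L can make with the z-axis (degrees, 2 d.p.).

5 values; |L|−L_z,max ≈ 0.4495ℏ; θ_min ≈ 35.26°

There are 2l+1 = 5 values of m_l.
|L| − L_z,max = (√6 − 2)ℏ ≈ 0.4495ℏ.
cos θ_min = 2/√6, so θ_min ≈ 35.26°.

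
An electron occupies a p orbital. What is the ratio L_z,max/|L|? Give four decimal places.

L_z,max/|L| = 0.7071

A p state has l = 1.
|L| = √2 ℏ ≈ 1.4142ℏ, while L_z,max = lℏ = 1ℏ.
L_z,max/|L| = 1/√2 = 0.7071.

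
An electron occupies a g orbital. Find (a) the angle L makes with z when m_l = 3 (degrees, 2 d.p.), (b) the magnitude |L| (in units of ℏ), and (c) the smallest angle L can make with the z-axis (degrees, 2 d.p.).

The letter g corresponds to l = 4.
For m_l = 3: cos θ = 3/√20, θ ≈ 47.87°.
|L| = ℏ√(4·5) = 2√5 ℏ ≈ 4.472ℏ.
cos θ_min = 4/√20, so θ_min ≈ 26.57°.

θ(m_l=3) ≈ 47.87°; |L| = 2√5 ℏ ≈ 4.472ℏ; θ_min ≈ 26.57°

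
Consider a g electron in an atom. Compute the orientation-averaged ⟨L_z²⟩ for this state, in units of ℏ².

A g state has l = 4.
The allowed m_l values are -4, -3, -2, -1, 0, 1, 2, 3, 4.
⟨L_z²⟩ = ℏ²·l(l+1)/3 = 6.667ℏ².

⟨L_z²⟩ = 6.667 ℏ²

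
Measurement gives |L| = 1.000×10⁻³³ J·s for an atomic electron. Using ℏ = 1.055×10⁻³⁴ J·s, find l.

l = 9

In units of ℏ, |L| ≈ 9.479.
l(l+1) ≈ 9.479² ≈ 89.85, so l = 9.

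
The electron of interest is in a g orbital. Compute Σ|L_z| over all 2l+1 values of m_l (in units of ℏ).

For a g orbital, l = 4.
The allowed m_l values are -4, -3, -2, -1, 0, 1, 2, 3, 4.
Σ|m_l| = l(l+1) = 20.

Σ|L_z| = 20 ℏ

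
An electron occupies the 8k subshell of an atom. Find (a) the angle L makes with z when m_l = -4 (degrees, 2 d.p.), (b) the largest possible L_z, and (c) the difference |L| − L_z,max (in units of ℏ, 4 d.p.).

The 8k subshell has l = 7.
For m_l = -4: cos θ = -4/√56, θ ≈ 122.31°.
L_z,max = lℏ = 7ℏ.
|L| − L_z,max = (2√14 − 7)ℏ ≈ 0.4833ℏ.

θ(m_l=-4) ≈ 122.31°; L_z,max = 7ℏ; |L|−L_z,max ≈ 0.4833ℏ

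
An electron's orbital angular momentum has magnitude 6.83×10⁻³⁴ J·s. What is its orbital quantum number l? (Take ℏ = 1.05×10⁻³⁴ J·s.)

l = 6

|L|/ℏ = (6.83×10⁻³⁴)/(1.05×10⁻³⁴) ≈ 6.505.
(|L|/ℏ)² = l(l+1) ≈ 42.31 ⇒ l = 6.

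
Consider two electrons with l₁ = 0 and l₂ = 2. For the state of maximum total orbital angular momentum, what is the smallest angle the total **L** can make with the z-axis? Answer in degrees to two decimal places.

θ_min ≈ 35.26°

By the triangle rule, |l₁ − l₂| ≤ L ≤ l₁ + l₂.
Allowed values: L = 2.
The maximum is L = 2, with |L_tot| = ℏ√(2·3) = √6 ℏ.
The minimum angle with z is arccos(2/√6) ≈ 35.26°.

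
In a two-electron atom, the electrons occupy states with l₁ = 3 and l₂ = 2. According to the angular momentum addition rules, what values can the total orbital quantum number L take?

L = 1, 2, 3, 4, 5

Angular momentum addition gives L = |l₁ − l₂|, …, l₁ + l₂.
So L can be 1, 2, 3, 4, 5.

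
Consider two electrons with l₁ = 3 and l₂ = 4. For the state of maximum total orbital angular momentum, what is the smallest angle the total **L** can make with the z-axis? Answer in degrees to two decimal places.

The total orbital quantum number L ranges from |l₁ − l₂| to l₁ + l₂ in integer steps.
So L can be 1, 2, 3, 4, 5, 6, 7.
The maximum is L = 7, with |L_tot| = ℏ√(7·8) = 2√14 ℏ.
The minimum angle with z is arccos(7/√56) ≈ 20.70°.

θ_min ≈ 20.70°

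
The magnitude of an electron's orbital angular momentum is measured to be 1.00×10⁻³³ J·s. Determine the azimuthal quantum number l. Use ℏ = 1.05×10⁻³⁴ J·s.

l = 9

Dividing by ℏ: |L|/ℏ ≈ 9.524.
l(l+1) ≈ 9.524² ≈ 90.70, so l = 9.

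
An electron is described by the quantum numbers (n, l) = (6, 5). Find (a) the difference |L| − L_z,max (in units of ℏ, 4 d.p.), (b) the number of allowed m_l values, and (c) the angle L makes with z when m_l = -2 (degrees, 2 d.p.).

|L|−L_z,max ≈ 0.4772ℏ; 11 values; θ(m_l=-2) ≈ 111.42°

|L| − L_z,max = (√30 − 5)ℏ ≈ 0.4772ℏ.
There are 2l+1 = 11 values of m_l.
For m_l = -2: cos θ = -2/√30, θ ≈ 111.42°.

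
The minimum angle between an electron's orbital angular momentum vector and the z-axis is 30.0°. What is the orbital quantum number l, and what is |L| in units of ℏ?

l = 3, |L| = 2√3 ℏ ≈ 3.464ℏ

At minimum angle, m_l = l, so cos θ = l/√(l(l+1)); cos²θ = l/(l+1) = 0.7500.
Thus l = 0.7500/(1 − 0.7500) ≈ 3.
Then |L| = ℏ√(3·4) = 2√3 ℏ.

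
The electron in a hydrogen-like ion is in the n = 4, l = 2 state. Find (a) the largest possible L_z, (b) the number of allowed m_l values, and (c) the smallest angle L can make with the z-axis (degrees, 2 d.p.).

L_z,max = 2ℏ; 5 values; θ_min ≈ 35.26°

L_z,max = lℏ = 2ℏ.
There are 2l+1 = 5 values of m_l.
cos θ_min = 2/√6, so θ_min ≈ 35.26°.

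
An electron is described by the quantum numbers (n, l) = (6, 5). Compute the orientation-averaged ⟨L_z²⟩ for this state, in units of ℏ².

m_l ∈ {-5, -4, -3, -2, -1, 0, 1, 2, 3, 4, 5}.
Average of L_z² over 11 states: 110/11 ℏ² = 10 ℏ².

⟨L_z²⟩ = 10 ℏ²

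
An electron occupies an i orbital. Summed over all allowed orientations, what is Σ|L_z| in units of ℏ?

Σ|L_z| = 42 ℏ

For an i orbital, l = 6.
m_l ∈ {-6, -5, -4, -3, -2, -1, 0, 1, 2, 3, 4, 5, 6}.
Σ|m_l| = l(l+1) = 42.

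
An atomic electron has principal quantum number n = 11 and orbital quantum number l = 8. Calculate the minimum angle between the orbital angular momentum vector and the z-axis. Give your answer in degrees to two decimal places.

|L|² = l(l+1)ℏ² = 72ℏ², so |L| = 6√2 ℏ.
The smallest angle corresponds to the largest L_z, i.e. m_l = l = 8, giving L_z = 8ℏ.
cos θ_min = 8/√72, so θ_min ≈ 19.47°.

θ_min ≈ 19.47°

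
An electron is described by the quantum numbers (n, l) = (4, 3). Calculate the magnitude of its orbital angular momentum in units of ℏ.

|L| = ℏ√(l(l+1)) = ℏ√(3·4) = 2√3 ℏ

|L| = 2√3 ℏ ≈ 3.464ℏ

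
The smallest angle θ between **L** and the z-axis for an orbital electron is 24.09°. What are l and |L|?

l = 5, |L| = √30 ℏ ≈ 5.477ℏ

At minimum angle, m_l = l, so cos θ = l/√(l(l+1)); cos²θ = l/(l+1) = 0.8334.
Thus l = 0.8334/(1 − 0.8334) ≈ 5.
Then |L| = ℏ√(5·6) = √30 ℏ.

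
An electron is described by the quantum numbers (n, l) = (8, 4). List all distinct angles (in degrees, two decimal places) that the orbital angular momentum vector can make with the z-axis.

|L| = ℏ√(l(l+1)) = 2√5 ℏ.
cos θ = m_l/√20 for each m_l ∈ {-4, -3, -2, -1, 0, 1, 2, 3, 4}.

θ ∈ {26.57°, 47.87°, 63.43°, 77.08°, 90.00°, 102.92°, 116.57°, 132.13°, 153.43°}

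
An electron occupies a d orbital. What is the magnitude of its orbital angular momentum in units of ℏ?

D corresponds to l = 2.
|L| = ℏ√(l(l+1)) = ℏ√(2·3) = √6 ℏ

|L| = √6 ℏ ≈ 2.449ℏ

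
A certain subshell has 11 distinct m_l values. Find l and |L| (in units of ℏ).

Since there are 2l+1 = 11 values of m_l, l = 5.
|L| = ℏ√(l(l+1)) = ℏ√(5·6) = √30 ℏ.

l = 5, |L| = √30 ℏ ≈ 5.477ℏ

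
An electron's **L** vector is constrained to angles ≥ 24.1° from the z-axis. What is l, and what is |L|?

At minimum angle, m_l = l, so cos θ = l/√(l(l+1)); cos²θ = l/(l+1) = 0.8333.
Solving: l = 5.
Then |L| = ℏ√(5·6) = √30 ℏ.

l = 5, |L| = √30 ℏ ≈ 5.477ℏ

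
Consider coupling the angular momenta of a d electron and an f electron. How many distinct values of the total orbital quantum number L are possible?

Angular momentum addition gives L = |l₁ − l₂|, …, l₁ + l₂.
Allowed values: L = 1, 2, 3, 4, 5.
That is 5 values.

5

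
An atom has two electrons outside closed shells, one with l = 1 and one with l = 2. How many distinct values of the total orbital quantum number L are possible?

L runs from |1 − 2| = 1 to 1 + 2 = 3.
L ∈ {1, 2, 3}.
That is 3 values.

3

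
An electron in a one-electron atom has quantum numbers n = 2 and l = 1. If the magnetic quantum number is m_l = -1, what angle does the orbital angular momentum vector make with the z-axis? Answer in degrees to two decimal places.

θ ≈ 135.00°

|L| = ℏ√(l(l+1)) = √2 ℏ.
L_z = m_l ℏ = −1ℏ.
cos θ = L_z/|L| = -1/√2, so θ ≈ 135.00°.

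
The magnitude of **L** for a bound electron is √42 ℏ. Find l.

Since |L|² = l(l+1)ℏ², l(l+1) = 42.
l² + l − 42 = 0 ⇒ l = 6.

l = 6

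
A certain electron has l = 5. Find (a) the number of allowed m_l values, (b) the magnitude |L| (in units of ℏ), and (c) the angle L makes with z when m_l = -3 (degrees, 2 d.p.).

There are 2l+1 = 11 values of m_l.
|L| = ℏ√(5·6) = √30 ℏ ≈ 5.477ℏ.
For m_l = -3: cos θ = -3/√30, θ ≈ 123.21°.

11 values; |L| = √30 ℏ ≈ 5.477ℏ; θ(m_l=-3) ≈ 123.21°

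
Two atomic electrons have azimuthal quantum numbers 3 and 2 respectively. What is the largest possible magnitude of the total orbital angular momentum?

L runs from |3 − 2| = 1 to 3 + 2 = 5.
Allowed values: L = 1, 2, 3, 4, 5.
The largest magnitude corresponds to L = 5: |L_tot| = ℏ√(5·6) = √30 ℏ.

|L_tot|_max = √30 ℏ ≈ 5.477ℏ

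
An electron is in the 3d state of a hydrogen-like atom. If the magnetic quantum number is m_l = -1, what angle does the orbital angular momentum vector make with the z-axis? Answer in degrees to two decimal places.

θ ≈ 114.09°

For 3d, l = 2.
|L|² = l(l+1)ℏ² = 6ℏ², so |L| = √6 ℏ.
L_z = m_l ℏ = −1ℏ.
cos θ = L_z/|L| = -1/√6, so θ ≈ 114.09°.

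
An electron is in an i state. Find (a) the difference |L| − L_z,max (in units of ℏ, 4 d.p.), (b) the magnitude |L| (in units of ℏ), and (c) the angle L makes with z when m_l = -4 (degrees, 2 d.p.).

For an i orbital, l = 6.
|L| − L_z,max = (√42 − 6)ℏ ≈ 0.4807ℏ.
|L| = ℏ√(6·7) = √42 ℏ ≈ 6.481ℏ.
For m_l = -4: cos θ = -4/√42, θ ≈ 128.11°.

|L|−L_z,max ≈ 0.4807ℏ; |L| = √42 ℏ ≈ 6.481ℏ; θ(m_l=-4) ≈ 128.11°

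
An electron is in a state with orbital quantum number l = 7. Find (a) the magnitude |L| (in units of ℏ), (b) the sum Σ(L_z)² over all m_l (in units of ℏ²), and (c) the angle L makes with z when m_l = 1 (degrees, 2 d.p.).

|L| = ℏ√(7·8) = 2√14 ℏ ≈ 7.483ℏ.
Σ m_l² = 280, so Σ(L_z)² = 280 ℏ².
For m_l = 1: cos θ = 1/√56, θ ≈ 82.32°.

|L| = 2√14 ℏ ≈ 7.483ℏ; Σ(L_z)² = 280 ℏ²; θ(m_l=1) ≈ 82.32°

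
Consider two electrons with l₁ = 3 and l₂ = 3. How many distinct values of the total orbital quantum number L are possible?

7

The total orbital quantum number L ranges from |l₁ − l₂| to l₁ + l₂ in integer steps.
Allowed values: L = 0, 1, 2, 3, 4, 5, 6.
That is 7 values.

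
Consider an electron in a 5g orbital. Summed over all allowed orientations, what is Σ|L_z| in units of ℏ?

Σ|L_z| = 20 ℏ

The 5g subshell has l = 4.
m_l ∈ {-4, -3, -2, -1, 0, 1, 2, 3, 4}.
Σ|m_l| = 2(1+2+…+4) = 20.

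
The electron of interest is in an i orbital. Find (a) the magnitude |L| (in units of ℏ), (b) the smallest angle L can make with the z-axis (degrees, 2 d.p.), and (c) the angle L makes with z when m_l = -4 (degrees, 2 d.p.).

An i state has l = 6.
|L| = ℏ√(6·7) = √42 ℏ ≈ 6.481ℏ.
cos θ_min = 6/√42, so θ_min ≈ 22.21°.
For m_l = -4: cos θ = -4/√42, θ ≈ 128.11°.

|L| = √42 ℏ ≈ 6.481ℏ; θ_min ≈ 22.21°; θ(m_l=-4) ≈ 128.11°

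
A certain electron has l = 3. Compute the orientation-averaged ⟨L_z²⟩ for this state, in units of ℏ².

m_l runs from −3 to 3, i.e. {-3, -2, -1, 0, 1, 2, 3}.
⟨L_z²⟩ = ℏ²·l(l+1)/3 = 4ℏ².

⟨L_z²⟩ = 4 ℏ²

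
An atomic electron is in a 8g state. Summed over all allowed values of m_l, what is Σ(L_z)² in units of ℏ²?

For 8g, l = 4.
m_l runs from −4 to 4, i.e. {-4, -3, -2, -1, 0, 1, 2, 3, 4}.
Σ m_l² = 2·(1 + 4 + 9 + 16) = 60.

Σ(L_z)² = 60 ℏ²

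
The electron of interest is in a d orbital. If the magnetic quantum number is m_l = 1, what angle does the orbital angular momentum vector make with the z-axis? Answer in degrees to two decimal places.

The letter d corresponds to l = 2.
|L| = ℏ√(l(l+1)) = √6 ℏ.
L_z = m_l ℏ = 1ℏ.
cos θ = L_z/|L| = 1/√6, so θ ≈ 65.91°.

θ ≈ 65.91°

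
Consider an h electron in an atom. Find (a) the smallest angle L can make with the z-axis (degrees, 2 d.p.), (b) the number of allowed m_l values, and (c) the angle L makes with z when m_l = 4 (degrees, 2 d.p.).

θ_min ≈ 24.09°; 11 values; θ(m_l=4) ≈ 43.09°

The letter h corresponds to l = 5.
cos θ_min = 5/√30, so θ_min ≈ 24.09°.
There are 2l+1 = 11 values of m_l.
For m_l = 4: cos θ = 4/√30, θ ≈ 43.09°.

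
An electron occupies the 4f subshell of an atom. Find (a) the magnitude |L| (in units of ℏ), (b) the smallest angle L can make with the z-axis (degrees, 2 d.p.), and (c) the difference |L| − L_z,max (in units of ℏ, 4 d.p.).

4f means n = 4, l = 3.
|L| = ℏ√(3·4) = 2√3 ℏ ≈ 3.464ℏ.
cos θ_min = 3/√12, so θ_min ≈ 30.00°.
|L| − L_z,max = (2√3 − 3)ℏ ≈ 0.4641ℏ.

|L| = 2√3 ℏ ≈ 3.464ℏ; θ_min ≈ 30.00°; |L|−L_z,max ≈ 0.4641ℏ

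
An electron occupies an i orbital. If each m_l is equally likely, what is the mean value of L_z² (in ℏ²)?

For an i orbital, l = 6.
m_l runs from −6 to 6, i.e. {-6, -5, -4, -3, -2, -1, 0, 1, 2, 3, 4, 5, 6}.
⟨L_z²⟩ = ℏ²·(Σ m_l²)/(2l+1) = ℏ²·182/13 = 14ℏ².

⟨L_z²⟩ = 14 ℏ²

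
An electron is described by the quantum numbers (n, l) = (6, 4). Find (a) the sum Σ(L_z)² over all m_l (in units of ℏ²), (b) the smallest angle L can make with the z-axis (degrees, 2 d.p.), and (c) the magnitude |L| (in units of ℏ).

Σ(L_z)² = 60 ℏ²; θ_min ≈ 26.57°; |L| = 2√5 ℏ ≈ 4.472ℏ

Σ m_l² = 60, so Σ(L_z)² = 60 ℏ².
cos θ_min = 4/√20, so θ_min ≈ 26.57°.
|L| = ℏ√(4·5) = 2√5 ℏ ≈ 4.472ℏ.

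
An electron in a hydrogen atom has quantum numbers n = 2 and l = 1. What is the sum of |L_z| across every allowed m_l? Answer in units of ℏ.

m_l ∈ {-1, 0, 1}.
Σ|m_l| = 2(1+2+…+1) = 2.

Σ|L_z| = 2 ℏ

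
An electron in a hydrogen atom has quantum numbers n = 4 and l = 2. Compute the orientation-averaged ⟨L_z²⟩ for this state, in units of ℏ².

m_l runs from −2 to 2, i.e. {-2, -1, 0, 1, 2}.
Average of L_z² over 5 states: 10/5 ℏ² = 2 ℏ².

⟨L_z²⟩ = 2 ℏ²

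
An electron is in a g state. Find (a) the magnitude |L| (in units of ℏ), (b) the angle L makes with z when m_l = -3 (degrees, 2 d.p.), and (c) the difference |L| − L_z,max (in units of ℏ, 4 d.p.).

For a g orbital, l = 4.
|L| = ℏ√(4·5) = 2√5 ℏ ≈ 4.472ℏ.
For m_l = -3: cos θ = -3/√20, θ ≈ 132.13°.
|L| − L_z,max = (2√5 − 4)ℏ ≈ 0.4721ℏ.

|L| = 2√5 ℏ ≈ 4.472ℏ; θ(m_l=-3) ≈ 132.13°; |L|−L_z,max ≈ 0.4721ℏ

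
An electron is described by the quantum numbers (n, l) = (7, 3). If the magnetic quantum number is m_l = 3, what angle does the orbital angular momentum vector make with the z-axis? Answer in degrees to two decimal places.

θ ≈ 30.00°

|L| = √(l(l+1)) ℏ = 2√3 ℏ.
L_z = m_l ℏ = 3ℏ.
cos θ = L_z/|L| = 3/√12, so θ ≈ 30.00°.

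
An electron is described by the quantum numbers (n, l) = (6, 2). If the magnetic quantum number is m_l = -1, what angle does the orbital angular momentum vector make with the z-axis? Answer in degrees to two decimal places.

|L| = √(l(l+1)) ℏ = √6 ℏ.
L_z = m_l ℏ = −1ℏ.
cos θ = L_z/|L| = -1/√6, so θ ≈ 114.09°.

θ ≈ 114.09°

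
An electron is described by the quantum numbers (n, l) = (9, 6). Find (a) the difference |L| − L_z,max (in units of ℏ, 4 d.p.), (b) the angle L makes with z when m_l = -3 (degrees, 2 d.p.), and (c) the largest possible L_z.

|L|−L_z,max ≈ 0.4807ℏ; θ(m_l=-3) ≈ 117.58°; L_z,max = 6ℏ

|L| − L_z,max = (√42 − 6)ℏ ≈ 0.4807ℏ.
For m_l = -3: cos θ = -3/√42, θ ≈ 117.58°.
L_z,max = lℏ = 6ℏ.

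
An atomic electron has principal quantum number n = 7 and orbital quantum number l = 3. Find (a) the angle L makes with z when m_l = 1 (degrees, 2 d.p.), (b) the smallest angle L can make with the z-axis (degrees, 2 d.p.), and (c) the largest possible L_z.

θ(m_l=1) ≈ 73.22°; θ_min ≈ 30.00°; L_z,max = 3ℏ

For m_l = 1: cos θ = 1/√12, θ ≈ 73.22°.
cos θ_min = 3/√12, so θ_min ≈ 30.00°.
L_z,max = lℏ = 3ℏ.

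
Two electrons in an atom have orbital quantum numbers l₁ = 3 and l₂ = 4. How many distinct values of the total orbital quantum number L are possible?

By the triangle rule, |l₁ − l₂| ≤ L ≤ l₁ + l₂.
L ∈ {1, 2, 3, 4, 5, 6, 7}.
That is 7 values.

7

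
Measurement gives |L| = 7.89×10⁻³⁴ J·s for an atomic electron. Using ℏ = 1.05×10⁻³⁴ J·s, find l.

l = 7

Dividing by ℏ: |L|/ℏ ≈ 7.514.
(|L|/ℏ)² = l(l+1) ≈ 56.46 ⇒ l = 7.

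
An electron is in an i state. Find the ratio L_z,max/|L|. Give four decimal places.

The letter i corresponds to l = 6.
|L| = √42 ℏ ≈ 6.4807ℏ, while L_z,max = lℏ = 6ℏ.
L_z,max/|L| = 6/√42 = 0.9258.

L_z,max/|L| = 0.9258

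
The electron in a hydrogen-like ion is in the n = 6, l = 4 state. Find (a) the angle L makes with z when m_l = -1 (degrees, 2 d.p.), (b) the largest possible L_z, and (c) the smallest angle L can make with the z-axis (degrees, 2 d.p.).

For m_l = -1: cos θ = -1/√20, θ ≈ 102.92°.
L_z,max = lℏ = 4ℏ.
cos θ_min = 4/√20, so θ_min ≈ 26.57°.

θ(m_l=-1) ≈ 102.92°; L_z,max = 4ℏ; θ_min ≈ 26.57°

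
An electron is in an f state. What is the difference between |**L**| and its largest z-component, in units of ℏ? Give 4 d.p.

|L| − L_z,max ≈ 0.4641ℏ

An f state has l = 3.
|L| = 2√3 ℏ ≈ 3.4641ℏ, while L_z,max = lℏ = 3ℏ.
The difference is (2√3 − 3)ℏ ≈ 0.4641ℏ.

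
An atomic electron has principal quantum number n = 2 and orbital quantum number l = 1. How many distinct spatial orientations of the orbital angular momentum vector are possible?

The number of m_l values is 2l + 1 = 2·1 + 1 = 3.

3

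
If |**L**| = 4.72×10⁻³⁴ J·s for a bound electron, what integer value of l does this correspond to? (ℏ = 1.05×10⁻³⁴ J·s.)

l = 4

In units of ℏ, |L| ≈ 4.495.
l(l+1) ≈ 4.495² ≈ 20.21, so l = 4.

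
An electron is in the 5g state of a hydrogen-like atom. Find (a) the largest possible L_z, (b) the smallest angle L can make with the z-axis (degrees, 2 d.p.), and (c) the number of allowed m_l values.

L_z,max = 4ℏ; θ_min ≈ 26.57°; 9 values

The 5g subshell has l = 4.
L_z,max = lℏ = 4ℏ.
cos θ_min = 4/√20, so θ_min ≈ 26.57°.
There are 2l+1 = 9 values of m_l.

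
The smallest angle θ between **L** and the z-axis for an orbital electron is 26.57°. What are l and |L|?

l = 4, |L| = 2√5 ℏ ≈ 4.472ℏ

cos θ_min = l/√(l(l+1)) = √(l/(l+1)), so l/(l+1) = cos²(26.57°) = 0.7999.
l = cos²θ/sin²θ ≈ 4.
Then |L| = ℏ√(4·5) = 2√5 ℏ.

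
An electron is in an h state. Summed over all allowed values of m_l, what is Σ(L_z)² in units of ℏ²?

Σ(L_z)² = 110 ℏ²

An h state has l = 5.
m_l ∈ {-5, -4, -3, -2, -1, 0, 1, 2, 3, 4, 5}.
Summing m² from −5 to 5: Σ m_l² = 110.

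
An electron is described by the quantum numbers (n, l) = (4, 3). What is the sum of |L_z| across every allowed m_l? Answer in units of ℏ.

Σ|L_z| = 12 ℏ

m_l runs from −3 to 3, i.e. {-3, -2, -1, 0, 1, 2, 3}.
Σ|m_l| = l(l+1) = 12.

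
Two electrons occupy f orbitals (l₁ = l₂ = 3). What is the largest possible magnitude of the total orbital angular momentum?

Angular momentum addition gives L = |l₁ − l₂|, …, l₁ + l₂.
So L can be 0, 1, 2, 3, 4, 5, 6.
The largest magnitude corresponds to L = 6: |L_tot| = ℏ√(6·7) = √42 ℏ.

|L_tot|_max = √42 ℏ ≈ 6.481ℏ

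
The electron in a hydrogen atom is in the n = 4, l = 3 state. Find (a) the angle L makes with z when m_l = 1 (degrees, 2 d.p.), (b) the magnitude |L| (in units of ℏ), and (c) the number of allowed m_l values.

For m_l = 1: cos θ = 1/√12, θ ≈ 73.22°.
|L| = ℏ√(3·4) = 2√3 ℏ ≈ 3.464ℏ.
There are 2l+1 = 7 values of m_l.

θ(m_l=1) ≈ 73.22°; |L| = 2√3 ℏ ≈ 3.464ℏ; 7 values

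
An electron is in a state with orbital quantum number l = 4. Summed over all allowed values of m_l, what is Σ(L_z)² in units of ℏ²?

m_l ∈ {-4, -3, -2, -1, 0, 1, 2, 3, 4}.
Σ m_l² = 2·(1 + 4 + 9 + 16) = 60.

Σ(L_z)² = 60 ℏ²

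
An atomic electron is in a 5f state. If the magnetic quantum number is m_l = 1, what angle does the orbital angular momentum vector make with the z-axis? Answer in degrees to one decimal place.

For 5f, l = 3.
|L| = ℏ√(l(l+1)) = 2√3 ℏ.
L_z = m_l ℏ = 1ℏ.
cos θ = L_z/|L| = 1/√12, so θ ≈ 73.2°.

θ ≈ 73.2°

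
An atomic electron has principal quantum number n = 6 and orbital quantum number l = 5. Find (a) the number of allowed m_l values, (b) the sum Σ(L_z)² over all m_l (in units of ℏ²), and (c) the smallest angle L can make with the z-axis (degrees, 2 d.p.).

There are 2l+1 = 11 values of m_l.
Σ m_l² = 110, so Σ(L_z)² = 110 ℏ².
cos θ_min = 5/√30, so θ_min ≈ 24.09°.

11 values; Σ(L_z)² = 110 ℏ²; θ_min ≈ 24.09°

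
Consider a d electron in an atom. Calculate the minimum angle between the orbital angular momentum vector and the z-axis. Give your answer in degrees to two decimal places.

θ_min ≈ 35.26°

D corresponds to l = 2.
|L| = √(l(l+1)) ℏ = √6 ℏ.
The smallest angle corresponds to the largest L_z, i.e. m_l = l = 2, giving L_z = 2ℏ.
cos θ_min = 2/√6, so θ_min ≈ 35.26°.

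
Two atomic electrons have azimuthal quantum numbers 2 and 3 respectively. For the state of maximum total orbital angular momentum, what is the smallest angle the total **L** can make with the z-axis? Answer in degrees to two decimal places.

L runs from |2 − 3| = 1 to 2 + 3 = 5.
L ∈ {1, 2, 3, 4, 5}.
The maximum is L = 5, with |L_tot| = ℏ√(5·6) = √30 ℏ.
The minimum angle with z is arccos(5/√30) ≈ 24.09°.

θ_min ≈ 24.09°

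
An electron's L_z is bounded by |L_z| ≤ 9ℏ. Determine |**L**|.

|L| = 3√10 ℏ ≈ 9.487ℏ

The maximum L_z equals lℏ, giving l = 9.
Then |L| = ℏ√(9·10) = 3√10 ℏ.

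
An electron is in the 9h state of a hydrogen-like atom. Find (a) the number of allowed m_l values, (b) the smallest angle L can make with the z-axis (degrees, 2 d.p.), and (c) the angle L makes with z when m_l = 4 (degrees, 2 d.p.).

For 9h, l = 5.
There are 2l+1 = 11 values of m_l.
cos θ_min = 5/√30, so θ_min ≈ 24.09°.
For m_l = 4: cos θ = 4/√30, θ ≈ 43.09°.

11 values; θ_min ≈ 24.09°; θ(m_l=4) ≈ 43.09°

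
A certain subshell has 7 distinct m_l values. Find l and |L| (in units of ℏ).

l = 3, |L| = 2√3 ℏ ≈ 3.464ℏ

Since there are 2l+1 = 7 values of m_l, l = 3.
|L| = ℏ√(l(l+1)) = ℏ√(3·4) = 2√3 ℏ.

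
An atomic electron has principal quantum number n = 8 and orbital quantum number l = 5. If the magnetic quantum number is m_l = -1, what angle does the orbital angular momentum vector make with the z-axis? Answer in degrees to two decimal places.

|L|² = l(l+1)ℏ² = 30ℏ², so |L| = √30 ℏ.
L_z = m_l ℏ = −1ℏ.
cos θ = L_z/|L| = -1/√30, so θ ≈ 100.52°.

θ ≈ 100.52°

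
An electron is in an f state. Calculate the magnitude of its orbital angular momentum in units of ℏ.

|L| = 2√3 ℏ ≈ 3.464ℏ

For an f orbital, l = 3.
|L| = ℏ√(l(l+1)) = ℏ√(3·4) = 2√3 ℏ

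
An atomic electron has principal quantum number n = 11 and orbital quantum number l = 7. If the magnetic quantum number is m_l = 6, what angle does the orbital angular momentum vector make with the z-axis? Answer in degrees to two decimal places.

|L| = √(l(l+1)) ℏ = 2√14 ℏ.
L_z = m_l ℏ = 6ℏ.
cos θ = L_z/|L| = 6/√56, so θ ≈ 36.70°.

θ ≈ 36.70°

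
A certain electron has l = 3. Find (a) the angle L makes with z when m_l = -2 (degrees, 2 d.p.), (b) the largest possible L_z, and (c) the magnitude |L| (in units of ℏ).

For m_l = -2: cos θ = -2/√12, θ ≈ 125.26°.
L_z,max = lℏ = 3ℏ.
|L| = ℏ√(3·4) = 2√3 ℏ ≈ 3.464ℏ.

θ(m_l=-2) ≈ 125.26°; L_z,max = 3ℏ; |L| = 2√3 ℏ ≈ 3.464ℏ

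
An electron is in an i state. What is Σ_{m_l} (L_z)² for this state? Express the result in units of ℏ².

For an i orbital, l = 6.
m_l ∈ {-6, -5, -4, -3, -2, -1, 0, 1, 2, 3, 4, 5, 6}.
Σ m_l² = 2·(1 + 4 + 9 + 16 + 25 + 36) = 182.

Σ(L_z)² = 182 ℏ²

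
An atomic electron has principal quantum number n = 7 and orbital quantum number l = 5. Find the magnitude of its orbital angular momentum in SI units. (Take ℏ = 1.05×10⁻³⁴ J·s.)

|L| = ℏ√(l(l+1)) = ℏ√(5·6) = √30 ℏ
Numerically, |L| = 5.477 × (1.05×10⁻³⁴ J·s) = 5.75×10⁻³⁴ J·s.

|L| = 5.75×10⁻³⁴ J·s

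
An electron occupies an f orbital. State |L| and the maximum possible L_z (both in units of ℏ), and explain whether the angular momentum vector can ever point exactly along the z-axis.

No: L_z,max = 3ℏ < |L| = 2√3 ℏ ≈ 3.464ℏ

An f state has l = 3.
|L| = 2√3 ℏ ≈ 3.4641ℏ, while L_z,max = lℏ = 3ℏ.
Since |L| > L_z,max, the vector can never point exactly along z; the closest it comes is θ_min = arccos(3/√12) ≈ 30.0°.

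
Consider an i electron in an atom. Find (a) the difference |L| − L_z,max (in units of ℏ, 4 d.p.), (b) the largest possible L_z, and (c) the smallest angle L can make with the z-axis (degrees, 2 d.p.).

|L|−L_z,max ≈ 0.4807ℏ; L_z,max = 6ℏ; θ_min ≈ 22.21°

The letter i corresponds to l = 6.
|L| − L_z,max = (√42 − 6)ℏ ≈ 0.4807ℏ.
L_z,max = lℏ = 6ℏ.
cos θ_min = 6/√42, so θ_min ≈ 22.21°.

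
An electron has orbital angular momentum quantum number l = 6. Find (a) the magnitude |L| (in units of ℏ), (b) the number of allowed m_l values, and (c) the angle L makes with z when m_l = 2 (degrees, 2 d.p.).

|L| = ℏ√(6·7) = √42 ℏ ≈ 6.481ℏ.
There are 2l+1 = 13 values of m_l.
For m_l = 2: cos θ = 2/√42, θ ≈ 72.02°.

|L| = √42 ℏ ≈ 6.481ℏ; 13 values; θ(m_l=2) ≈ 72.02°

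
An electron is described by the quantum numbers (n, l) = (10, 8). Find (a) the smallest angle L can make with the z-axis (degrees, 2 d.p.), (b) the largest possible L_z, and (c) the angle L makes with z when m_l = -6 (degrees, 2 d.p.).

cos θ_min = 8/√72, so θ_min ≈ 19.47°.
L_z,max = lℏ = 8ℏ.
For m_l = -6: cos θ = -6/√72, θ ≈ 135.00°.

θ_min ≈ 19.47°; L_z,max = 8ℏ; θ(m_l=-6) ≈ 135.00°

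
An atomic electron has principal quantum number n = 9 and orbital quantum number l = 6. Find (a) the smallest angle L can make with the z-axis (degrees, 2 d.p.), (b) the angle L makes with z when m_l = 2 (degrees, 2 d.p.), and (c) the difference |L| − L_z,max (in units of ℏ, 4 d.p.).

θ_min ≈ 22.21°; θ(m_l=2) ≈ 72.02°; |L|−L_z,max ≈ 0.4807ℏ

cos θ_min = 6/√42, so θ_min ≈ 22.21°.
For m_l = 2: cos θ = 2/√42, θ ≈ 72.02°.
|L| − L_z,max = (√42 − 6)ℏ ≈ 0.4807ℏ.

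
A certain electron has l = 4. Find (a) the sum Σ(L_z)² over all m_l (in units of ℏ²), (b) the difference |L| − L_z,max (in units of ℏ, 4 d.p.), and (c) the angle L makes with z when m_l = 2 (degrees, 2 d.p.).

Σ m_l² = 60, so Σ(L_z)² = 60 ℏ².
|L| − L_z,max = (2√5 − 4)ℏ ≈ 0.4721ℏ.
For m_l = 2: cos θ = 2/√20, θ ≈ 63.43°.

Σ(L_z)² = 60 ℏ²; |L|−L_z,max ≈ 0.4721ℏ; θ(m_l=2) ≈ 63.43°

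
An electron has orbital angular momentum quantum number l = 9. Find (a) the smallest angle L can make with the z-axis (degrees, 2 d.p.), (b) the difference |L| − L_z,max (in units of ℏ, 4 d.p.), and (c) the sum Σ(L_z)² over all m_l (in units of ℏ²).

θ_min ≈ 18.43°; |L|−L_z,max ≈ 0.4868ℏ; Σ(L_z)² = 570 ℏ²

cos θ_min = 9/√90, so θ_min ≈ 18.43°.
|L| − L_z,max = (3√10 − 9)ℏ ≈ 0.4868ℏ.
Σ m_l² = 570, so Σ(L_z)² = 570 ℏ².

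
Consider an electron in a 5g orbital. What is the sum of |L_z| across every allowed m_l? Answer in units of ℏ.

Σ|L_z| = 20 ℏ

5g means n = 5, l = 4.
The allowed m_l values are -4, -3, -2, -1, 0, 1, 2, 3, 4.
Σ|m_l| = l(l+1) = 20.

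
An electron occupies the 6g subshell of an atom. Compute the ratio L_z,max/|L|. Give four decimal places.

L_z,max/|L| = 0.8944

For 6g, l = 4.
|L| = 2√5 ℏ ≈ 4.4721ℏ, while L_z,max = lℏ = 4ℏ.
L_z,max/|L| = 4/√20 = 0.8944.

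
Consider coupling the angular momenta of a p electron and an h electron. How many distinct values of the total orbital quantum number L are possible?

Angular momentum addition gives L = |l₁ − l₂|, …, l₁ + l₂.
So L can be 4, 5, 6.
That is 3 values.

3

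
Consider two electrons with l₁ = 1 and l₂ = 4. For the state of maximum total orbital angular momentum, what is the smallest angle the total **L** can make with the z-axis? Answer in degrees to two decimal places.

Angular momentum addition gives L = |l₁ − l₂|, …, l₁ + l₂.
Allowed values: L = 3, 4, 5.
The maximum is L = 5, with |L_tot| = ℏ√(5·6) = √30 ℏ.
The minimum angle with z is arccos(5/√30) ≈ 24.09°.

θ_min ≈ 24.09°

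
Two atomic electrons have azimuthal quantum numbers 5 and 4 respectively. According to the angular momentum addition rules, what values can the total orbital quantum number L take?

By the triangle rule, |l₁ − l₂| ≤ L ≤ l₁ + l₂.
Allowed values: L = 1, 2, 3, 4, 5, 6, 7, 8, 9.

L = 1, 2, 3, 4, 5, 6, 7, 8, 9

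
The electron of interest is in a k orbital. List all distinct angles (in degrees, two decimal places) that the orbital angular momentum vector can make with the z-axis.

θ ∈ {20.70°, 36.70°, 48.08°, 57.69°, 66.37°, 74.50°, 82.32°, 90.00°, 97.68°, 105.50°, 113.63°, 122.31°, 131.92°, 143.30°, 159.30°}

For a k orbital, l = 7.
|L| = ℏ√(l(l+1)) = 2√14 ℏ.
cos θ = m_l/√56 for each m_l ∈ {-7, -6, -5, -4, -3, -2, -1, 0, 1, 2, 3, 4, 5, 6, 7}.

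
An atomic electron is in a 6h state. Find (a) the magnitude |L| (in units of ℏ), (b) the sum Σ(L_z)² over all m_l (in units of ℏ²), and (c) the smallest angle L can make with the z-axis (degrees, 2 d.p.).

6h means n = 6, l = 5.
|L| = ℏ√(5·6) = √30 ℏ ≈ 5.477ℏ.
Σ m_l² = 110, so Σ(L_z)² = 110 ℏ².
cos θ_min = 5/√30, so θ_min ≈ 24.09°.

|L| = √30 ℏ ≈ 5.477ℏ; Σ(L_z)² = 110 ℏ²; θ_min ≈ 24.09°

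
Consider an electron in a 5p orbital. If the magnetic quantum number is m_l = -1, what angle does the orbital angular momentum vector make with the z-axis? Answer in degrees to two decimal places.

5p means n = 5, l = 1.
|L|² = l(l+1)ℏ² = 2ℏ², so |L| = √2 ℏ.
L_z = m_l ℏ = −1ℏ.
cos θ = L_z/|L| = -1/√2, so θ ≈ 135.00°.

θ ≈ 135.00°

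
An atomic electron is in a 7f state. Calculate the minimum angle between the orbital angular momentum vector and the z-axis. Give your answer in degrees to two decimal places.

The 7f subshell has l = 3.
|L| = ℏ√(l(l+1)) = 2√3 ℏ.
The smallest angle corresponds to the largest L_z, i.e. m_l = l = 3, giving L_z = 3ℏ.
cos θ_min = 3/√12, so θ_min ≈ 30.00°.

θ_min ≈ 30.00°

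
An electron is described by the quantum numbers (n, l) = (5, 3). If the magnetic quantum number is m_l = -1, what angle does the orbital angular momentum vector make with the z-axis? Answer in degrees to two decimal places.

|L| = √(l(l+1)) ℏ = 2√3 ℏ.
L_z = m_l ℏ = −1ℏ.
cos θ = L_z/|L| = -1/√12, so θ ≈ 106.78°.

θ ≈ 106.78°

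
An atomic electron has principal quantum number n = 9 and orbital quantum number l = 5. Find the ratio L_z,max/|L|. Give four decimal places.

|L| = √30 ℏ ≈ 5.4772ℏ, while L_z,max = lℏ = 5ℏ.
L_z,max/|L| = 5/√30 = 0.9129.

L_z,max/|L| = 0.9129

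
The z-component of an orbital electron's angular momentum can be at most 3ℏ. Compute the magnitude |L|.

|L| = 2√3 ℏ ≈ 3.464ℏ

Since max m_l = l, l = 3.
Then |L| = ℏ√(3·4) = 2√3 ℏ.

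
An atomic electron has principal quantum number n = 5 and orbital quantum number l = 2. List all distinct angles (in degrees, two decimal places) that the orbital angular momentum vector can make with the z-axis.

|L|² = l(l+1)ℏ² = 6ℏ², so |L| = √6 ℏ.
cos θ = m_l/√6 for each m_l ∈ {-2, -1, 0, 1, 2}.

θ ∈ {35.26°, 65.91°, 90.00°, 114.09°, 144.74°}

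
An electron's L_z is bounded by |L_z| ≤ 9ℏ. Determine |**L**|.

|L| = 3√10 ℏ ≈ 9.487ℏ

The maximum L_z equals lℏ, giving l = 9.
|L| = √(l(l+1)) ℏ = 3√10 ℏ.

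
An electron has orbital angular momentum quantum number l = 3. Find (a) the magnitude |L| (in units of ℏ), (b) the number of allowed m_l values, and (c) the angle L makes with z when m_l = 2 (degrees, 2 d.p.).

|L| = 2√3 ℏ ≈ 3.464ℏ; 7 values; θ(m_l=2) ≈ 54.74°

|L| = ℏ√(3·4) = 2√3 ℏ ≈ 3.464ℏ.
There are 2l+1 = 7 values of m_l.
For m_l = 2: cos θ = 2/√12, θ ≈ 54.74°.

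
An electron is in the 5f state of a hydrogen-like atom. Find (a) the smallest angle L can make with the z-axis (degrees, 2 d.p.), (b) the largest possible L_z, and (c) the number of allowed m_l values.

The 5f subshell has l = 3.
cos θ_min = 3/√12, so θ_min ≈ 30.00°.
L_z,max = lℏ = 3ℏ.
There are 2l+1 = 7 values of m_l.

θ_min ≈ 30.00°; L_z,max = 3ℏ; 7 values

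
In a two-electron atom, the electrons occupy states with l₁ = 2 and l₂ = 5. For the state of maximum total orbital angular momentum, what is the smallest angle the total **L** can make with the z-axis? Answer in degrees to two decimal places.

θ_min ≈ 20.70°

L runs from |2 − 5| = 3 to 2 + 5 = 7.
L ∈ {3, 4, 5, 6, 7}.
The maximum is L = 7, with |L_tot| = ℏ√(7·8) = 2√14 ℏ.
The minimum angle with z is arccos(7/√56) ≈ 20.70°.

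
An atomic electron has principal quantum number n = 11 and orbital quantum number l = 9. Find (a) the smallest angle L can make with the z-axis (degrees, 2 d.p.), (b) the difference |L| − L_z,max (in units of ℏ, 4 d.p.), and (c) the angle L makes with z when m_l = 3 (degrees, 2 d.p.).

θ_min ≈ 18.43°; |L|−L_z,max ≈ 0.4868ℏ; θ(m_l=3) ≈ 71.57°

cos θ_min = 9/√90, so θ_min ≈ 18.43°.
|L| − L_z,max = (3√10 − 9)ℏ ≈ 0.4868ℏ.
For m_l = 3: cos θ = 3/√90, θ ≈ 71.57°.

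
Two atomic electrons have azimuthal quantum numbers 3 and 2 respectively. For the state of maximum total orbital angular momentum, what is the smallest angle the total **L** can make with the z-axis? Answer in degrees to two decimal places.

θ_min ≈ 24.09°

L runs from |3 − 2| = 1 to 3 + 2 = 5.
Allowed values: L = 1, 2, 3, 4, 5.
The maximum is L = 5, with |L_tot| = ℏ√(5·6) = √30 ℏ.
The minimum angle with z is arccos(5/√30) ≈ 24.09°.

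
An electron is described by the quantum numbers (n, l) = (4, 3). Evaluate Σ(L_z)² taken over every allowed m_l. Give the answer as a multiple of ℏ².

Σ(L_z)² = 28 ℏ²

m_l runs from −3 to 3, i.e. {-3, -2, -1, 0, 1, 2, 3}.
Summing m² from −3 to 3: Σ m_l² = 28.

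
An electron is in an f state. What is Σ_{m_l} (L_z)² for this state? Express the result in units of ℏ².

The letter f corresponds to l = 3.
m_l ∈ {-3, -2, -1, 0, 1, 2, 3}.
Σ m_l² = 2·(1 + 4 + 9) = 28.

Σ(L_z)² = 28 ℏ²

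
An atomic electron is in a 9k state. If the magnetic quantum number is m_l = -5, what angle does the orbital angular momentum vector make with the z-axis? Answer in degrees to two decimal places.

θ ≈ 131.92°

For 9k, l = 7.
|L|² = l(l+1)ℏ² = 56ℏ², so |L| = 2√14 ℏ.
L_z = m_l ℏ = −5ℏ.
cos θ = L_z/|L| = -5/√56, so θ ≈ 131.92°.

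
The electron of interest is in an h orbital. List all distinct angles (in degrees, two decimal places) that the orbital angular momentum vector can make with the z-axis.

θ ∈ {24.09°, 43.09°, 56.79°, 68.58°, 79.48°, 90.00°, 100.52°, 111.42°, 123.21°, 136.91°, 155.91°}

The letter h corresponds to l = 5.
|L|² = l(l+1)ℏ² = 30ℏ², so |L| = √30 ℏ.
cos θ = m_l/√30 for each m_l ∈ {-5, -4, -3, -2, -1, 0, 1, 2, 3, 4, 5}.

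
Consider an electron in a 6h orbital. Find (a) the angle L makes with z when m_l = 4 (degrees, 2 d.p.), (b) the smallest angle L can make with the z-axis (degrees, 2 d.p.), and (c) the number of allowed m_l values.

For 6h, l = 5.
For m_l = 4: cos θ = 4/√30, θ ≈ 43.09°.
cos θ_min = 5/√30, so θ_min ≈ 24.09°.
There are 2l+1 = 11 values of m_l.

θ(m_l=4) ≈ 43.09°; θ_min ≈ 24.09°; 11 values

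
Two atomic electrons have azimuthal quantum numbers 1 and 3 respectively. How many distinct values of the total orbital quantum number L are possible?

3

By the triangle rule, |l₁ − l₂| ≤ L ≤ l₁ + l₂.
Allowed values: L = 2, 3, 4.
That is 3 values.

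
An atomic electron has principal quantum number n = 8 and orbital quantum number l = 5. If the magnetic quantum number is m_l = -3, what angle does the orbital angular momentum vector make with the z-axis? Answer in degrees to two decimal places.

θ ≈ 123.21°

|L| = ℏ√(l(l+1)) = √30 ℏ.
L_z = m_l ℏ = −3ℏ.
cos θ = L_z/|L| = -3/√30, so θ ≈ 123.21°.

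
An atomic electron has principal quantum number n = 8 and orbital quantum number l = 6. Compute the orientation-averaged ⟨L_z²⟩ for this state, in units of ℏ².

⟨L_z²⟩ = 14 ℏ²

m_l ∈ {-6, -5, -4, -3, -2, -1, 0, 1, 2, 3, 4, 5, 6}.
⟨L_z²⟩ = ℏ²·(Σ m_l²)/(2l+1) = ℏ²·182/13 = 14ℏ².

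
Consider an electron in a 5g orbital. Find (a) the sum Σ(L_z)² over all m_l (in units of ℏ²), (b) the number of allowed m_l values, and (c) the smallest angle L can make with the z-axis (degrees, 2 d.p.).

Σ(L_z)² = 60 ℏ²; 9 values; θ_min ≈ 26.57°

5g means n = 5, l = 4.
Σ m_l² = 60, so Σ(L_z)² = 60 ℏ².
There are 2l+1 = 9 values of m_l.
cos θ_min = 4/√20, so θ_min ≈ 26.57°.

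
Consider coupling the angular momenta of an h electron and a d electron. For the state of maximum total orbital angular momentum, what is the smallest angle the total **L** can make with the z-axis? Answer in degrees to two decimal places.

The total orbital quantum number L ranges from |l₁ − l₂| to l₁ + l₂ in integer steps.
L ∈ {3, 4, 5, 6, 7}.
The maximum is L = 7, with |L_tot| = ℏ√(7·8) = 2√14 ℏ.
The minimum angle with z is arccos(7/√56) ≈ 20.70°.

θ_min ≈ 20.70°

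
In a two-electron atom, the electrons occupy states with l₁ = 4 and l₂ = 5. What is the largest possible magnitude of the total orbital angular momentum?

|L_tot|_max = 3√10 ℏ ≈ 9.487ℏ

L runs from |4 − 5| = 1 to 4 + 5 = 9.
So L can be 1, 2, 3, 4, 5, 6, 7, 8, 9.
The largest magnitude corresponds to L = 9: |L_tot| = ℏ√(9·10) = 3√10 ℏ.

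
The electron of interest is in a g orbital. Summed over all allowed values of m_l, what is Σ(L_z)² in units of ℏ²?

Σ(L_z)² = 60 ℏ²

The letter g corresponds to l = 4.
m_l ∈ {-4, -3, -2, -1, 0, 1, 2, 3, 4}.
Σ m_l² = l(l+1)(2l+1)/3 = 4·5·9/3 = 60.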